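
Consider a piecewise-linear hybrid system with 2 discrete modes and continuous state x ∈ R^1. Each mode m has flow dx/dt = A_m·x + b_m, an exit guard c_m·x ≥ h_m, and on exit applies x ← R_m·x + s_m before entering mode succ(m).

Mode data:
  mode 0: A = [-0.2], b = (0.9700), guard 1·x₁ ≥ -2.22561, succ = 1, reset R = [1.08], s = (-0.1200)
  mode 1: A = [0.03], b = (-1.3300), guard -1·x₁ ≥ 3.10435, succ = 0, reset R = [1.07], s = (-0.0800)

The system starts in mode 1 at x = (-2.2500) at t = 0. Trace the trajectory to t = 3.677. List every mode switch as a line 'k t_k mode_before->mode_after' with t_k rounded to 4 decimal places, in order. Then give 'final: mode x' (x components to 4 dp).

1 0.6058 1->0
2 1.3746 0->1
3 1.7852 1->0
4 2.5540 0->1
5 2.9645 1->0
final: 0 -2.3058

Mode 1: guard c·x = 3.1044 hit at Δt = 0.6058 (t = 0.6058), x⁻ = (-3.1043) → reset → x⁺ = (-3.4017), jump to mode 0
Mode 0: guard c·x = -2.2256 hit at Δt = 0.7688 (t = 1.3746), x⁻ = (-2.2256) → reset → x⁺ = (-2.5237), jump to mode 1
Mode 1: guard c·x = 3.1044 hit at Δt = 0.4106 (t = 1.7852), x⁻ = (-3.1044) → reset → x⁺ = (-3.4017), jump to mode 0
Mode 0: guard c·x = -2.2256 hit at Δt = 0.7688 (t = 2.5540), x⁻ = (-2.2256) → reset → x⁺ = (-2.5237), jump to mode 1
Mode 1: guard c·x = 3.1044 hit at Δt = 0.4106 (t = 2.9645), x⁻ = (-3.1044) → reset → x⁺ = (-3.4017), jump to mode 0
Mode 0: flow for 0.7125 to horizon, guard not reached → x = (-2.3058)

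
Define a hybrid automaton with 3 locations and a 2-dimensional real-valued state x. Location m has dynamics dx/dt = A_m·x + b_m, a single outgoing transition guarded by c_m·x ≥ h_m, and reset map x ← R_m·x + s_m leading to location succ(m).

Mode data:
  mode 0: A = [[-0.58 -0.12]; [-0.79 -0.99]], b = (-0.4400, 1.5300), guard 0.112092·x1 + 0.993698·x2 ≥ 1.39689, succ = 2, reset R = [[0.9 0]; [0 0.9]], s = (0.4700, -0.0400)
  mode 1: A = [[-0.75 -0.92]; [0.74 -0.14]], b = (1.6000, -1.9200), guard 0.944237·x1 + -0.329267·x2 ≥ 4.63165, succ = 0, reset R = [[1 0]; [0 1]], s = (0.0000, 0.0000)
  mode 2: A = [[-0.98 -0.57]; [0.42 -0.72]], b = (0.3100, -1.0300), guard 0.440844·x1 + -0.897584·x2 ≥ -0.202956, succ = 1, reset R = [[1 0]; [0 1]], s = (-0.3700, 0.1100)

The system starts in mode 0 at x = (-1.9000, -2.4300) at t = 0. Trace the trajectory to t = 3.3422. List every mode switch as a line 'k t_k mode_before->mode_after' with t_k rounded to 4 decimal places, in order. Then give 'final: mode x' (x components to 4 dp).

Mode 0: guard c·x = 1.3969 hit at Δt = 1.5260 (t = 1.5260), x⁻ = (-1.2742, 1.5495) → reset → x⁺ = (-0.6768, 1.3545), jump to mode 2
Mode 2: guard c·x = -0.2030 hit at Δt = 0.7530 (t = 2.2790), x⁻ = (-0.3298, 0.0642) → reset → x⁺ = (-0.6998, 0.1742), jump to mode 1
Mode 1: flow for 1.0632 to horizon, guard not reached → x = (1.4628, -1.4369)

1 1.5260 0->2
2 2.2790 2->1
final: 1 1.4628 -1.4369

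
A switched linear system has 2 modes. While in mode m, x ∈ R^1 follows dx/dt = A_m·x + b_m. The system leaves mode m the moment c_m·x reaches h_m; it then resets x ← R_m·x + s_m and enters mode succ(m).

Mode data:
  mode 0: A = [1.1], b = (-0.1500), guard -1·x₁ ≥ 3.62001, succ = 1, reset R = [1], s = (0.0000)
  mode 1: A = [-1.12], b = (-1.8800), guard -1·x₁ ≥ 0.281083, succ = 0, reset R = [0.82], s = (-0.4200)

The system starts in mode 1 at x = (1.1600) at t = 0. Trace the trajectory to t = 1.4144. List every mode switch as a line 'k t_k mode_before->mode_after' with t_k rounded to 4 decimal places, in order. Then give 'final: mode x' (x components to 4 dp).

Mode 1: guard c·x = 0.2811 hit at Δt = 0.6327 (t = 0.6327), x⁻ = (-0.2811) → reset → x⁺ = (-0.6505), jump to mode 0
Mode 0: flow for 0.7817 to horizon, guard not reached → x = (-1.7229)

1 0.6327 1->0
final: 0 -1.7229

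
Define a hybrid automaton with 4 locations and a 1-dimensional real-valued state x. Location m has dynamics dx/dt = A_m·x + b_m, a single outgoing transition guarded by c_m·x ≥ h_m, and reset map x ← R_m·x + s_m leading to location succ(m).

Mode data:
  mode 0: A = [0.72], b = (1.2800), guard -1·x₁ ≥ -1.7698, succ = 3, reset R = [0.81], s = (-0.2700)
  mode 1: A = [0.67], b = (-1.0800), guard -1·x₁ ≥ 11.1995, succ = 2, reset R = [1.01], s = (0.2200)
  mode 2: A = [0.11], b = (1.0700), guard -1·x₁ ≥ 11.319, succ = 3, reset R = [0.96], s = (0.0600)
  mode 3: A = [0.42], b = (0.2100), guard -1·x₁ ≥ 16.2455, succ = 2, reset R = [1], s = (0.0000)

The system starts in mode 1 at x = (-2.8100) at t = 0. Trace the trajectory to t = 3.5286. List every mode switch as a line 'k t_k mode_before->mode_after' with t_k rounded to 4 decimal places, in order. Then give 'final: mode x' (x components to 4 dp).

1 1.5877 1->2
2 2.9898 2->3
final: 3 -13.4233

Mode 1: guard c·x = 11.1995 hit at Δt = 1.5877 (t = 1.5877), x⁻ = (-11.1995) → reset → x⁺ = (-11.0915), jump to mode 2
Mode 2: guard c·x = 11.3190 hit at Δt = 1.4021 (t = 2.9898), x⁻ = (-11.3190) → reset → x⁺ = (-10.8062), jump to mode 3
Mode 3: flow for 0.5388 to horizon, guard not reached → x = (-13.4233)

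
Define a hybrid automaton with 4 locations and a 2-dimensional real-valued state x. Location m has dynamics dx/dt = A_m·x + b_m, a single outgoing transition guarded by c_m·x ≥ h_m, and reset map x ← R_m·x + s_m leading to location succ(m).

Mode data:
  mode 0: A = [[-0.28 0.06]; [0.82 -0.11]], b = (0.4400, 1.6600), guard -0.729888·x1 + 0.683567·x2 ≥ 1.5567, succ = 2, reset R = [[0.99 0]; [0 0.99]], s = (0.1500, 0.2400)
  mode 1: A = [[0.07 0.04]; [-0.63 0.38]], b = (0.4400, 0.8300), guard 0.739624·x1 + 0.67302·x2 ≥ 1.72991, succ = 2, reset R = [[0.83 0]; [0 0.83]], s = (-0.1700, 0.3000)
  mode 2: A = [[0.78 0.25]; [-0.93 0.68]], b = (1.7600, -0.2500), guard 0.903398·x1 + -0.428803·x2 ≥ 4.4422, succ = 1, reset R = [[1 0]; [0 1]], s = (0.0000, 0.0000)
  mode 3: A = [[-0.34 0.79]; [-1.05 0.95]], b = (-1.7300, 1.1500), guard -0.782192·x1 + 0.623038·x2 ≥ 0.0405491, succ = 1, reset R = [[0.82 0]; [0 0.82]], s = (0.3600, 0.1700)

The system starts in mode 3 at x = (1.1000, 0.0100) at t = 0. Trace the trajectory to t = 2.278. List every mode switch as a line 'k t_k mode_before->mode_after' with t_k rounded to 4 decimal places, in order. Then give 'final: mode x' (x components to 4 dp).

Mode 3: guard c·x = 0.0405 hit at Δt = 0.4902 (t = 0.4902), x⁻ = (0.1892, 0.3026) → reset → x⁺ = (0.5151, 0.4181), jump to mode 1
Mode 1: guard c·x = 1.7299 hit at Δt = 1.3308 (t = 1.8210), x⁻ = (1.2254, 1.2237) → reset → x⁺ = (0.8471, 1.3156), jump to mode 2
Mode 2: flow for 0.4570 to horizon, guard not reached → x = (2.3390, 0.9064)

1 0.4902 3->1
2 1.8210 1->2
final: 2 2.3390 0.9064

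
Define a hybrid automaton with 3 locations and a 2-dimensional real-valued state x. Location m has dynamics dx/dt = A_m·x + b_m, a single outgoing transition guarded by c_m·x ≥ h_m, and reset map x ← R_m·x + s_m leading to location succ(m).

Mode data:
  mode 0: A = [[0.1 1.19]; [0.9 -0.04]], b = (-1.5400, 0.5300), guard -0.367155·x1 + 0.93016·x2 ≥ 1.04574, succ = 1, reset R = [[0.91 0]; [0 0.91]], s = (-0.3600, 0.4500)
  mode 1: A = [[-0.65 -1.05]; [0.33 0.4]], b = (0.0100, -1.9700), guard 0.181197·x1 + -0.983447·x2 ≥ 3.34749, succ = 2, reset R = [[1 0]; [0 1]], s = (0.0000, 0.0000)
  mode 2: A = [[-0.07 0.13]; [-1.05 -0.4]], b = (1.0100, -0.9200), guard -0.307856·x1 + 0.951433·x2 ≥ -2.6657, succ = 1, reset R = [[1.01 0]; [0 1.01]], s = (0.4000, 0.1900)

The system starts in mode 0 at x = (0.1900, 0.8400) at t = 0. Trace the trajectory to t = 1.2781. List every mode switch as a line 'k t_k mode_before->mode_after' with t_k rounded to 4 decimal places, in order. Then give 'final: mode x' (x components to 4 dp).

Mode 0: guard c·x = 1.0457 hit at Δt = 0.5079 (t = 0.5079), x⁻ = (0.0116, 1.1288) → reset → x⁺ = (-0.3494, 1.4773), jump to mode 1
Mode 1: flow for 0.7702 to horizon, guard not reached → x = (-0.6813, 0.0497)

1 0.5079 0->1
final: 1 -0.6813 0.0497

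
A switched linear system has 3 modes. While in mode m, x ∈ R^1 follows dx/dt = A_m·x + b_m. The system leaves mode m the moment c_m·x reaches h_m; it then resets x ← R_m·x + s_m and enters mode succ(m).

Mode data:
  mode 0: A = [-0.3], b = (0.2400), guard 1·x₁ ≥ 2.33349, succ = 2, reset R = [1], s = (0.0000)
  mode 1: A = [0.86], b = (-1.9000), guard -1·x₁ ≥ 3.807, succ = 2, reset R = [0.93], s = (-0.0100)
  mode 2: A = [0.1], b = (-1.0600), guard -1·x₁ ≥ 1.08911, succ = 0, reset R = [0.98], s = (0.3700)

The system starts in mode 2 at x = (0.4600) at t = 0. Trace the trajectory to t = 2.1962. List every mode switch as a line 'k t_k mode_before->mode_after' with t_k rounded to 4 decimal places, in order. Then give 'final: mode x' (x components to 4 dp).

1 1.4217 2->0
final: 0 -0.3869

Mode 2: guard c·x = 1.0891 hit at Δt = 1.4217 (t = 1.4217), x⁻ = (-1.0891) → reset → x⁺ = (-0.6973), jump to mode 0
Mode 0: flow for 0.7745 to horizon, guard not reached → x = (-0.3869)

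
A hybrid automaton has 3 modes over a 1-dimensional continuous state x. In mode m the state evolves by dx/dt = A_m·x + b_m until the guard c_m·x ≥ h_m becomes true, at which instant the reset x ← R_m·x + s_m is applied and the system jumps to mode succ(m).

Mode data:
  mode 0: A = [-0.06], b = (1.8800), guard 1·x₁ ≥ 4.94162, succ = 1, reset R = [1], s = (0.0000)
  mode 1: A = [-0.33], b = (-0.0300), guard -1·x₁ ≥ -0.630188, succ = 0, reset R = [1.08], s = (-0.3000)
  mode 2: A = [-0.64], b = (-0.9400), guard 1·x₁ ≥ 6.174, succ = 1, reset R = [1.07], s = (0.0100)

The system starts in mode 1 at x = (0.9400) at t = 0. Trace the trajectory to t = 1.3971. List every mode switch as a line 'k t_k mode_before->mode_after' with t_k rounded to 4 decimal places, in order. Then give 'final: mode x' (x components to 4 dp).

1 1.0831 1->0
final: 0 0.9583

Mode 1: guard c·x = -0.6302 hit at Δt = 1.0831 (t = 1.0831), x⁻ = (0.6302) → reset → x⁺ = (0.3806), jump to mode 0
Mode 0: flow for 0.3140 to horizon, guard not reached → x = (0.9583)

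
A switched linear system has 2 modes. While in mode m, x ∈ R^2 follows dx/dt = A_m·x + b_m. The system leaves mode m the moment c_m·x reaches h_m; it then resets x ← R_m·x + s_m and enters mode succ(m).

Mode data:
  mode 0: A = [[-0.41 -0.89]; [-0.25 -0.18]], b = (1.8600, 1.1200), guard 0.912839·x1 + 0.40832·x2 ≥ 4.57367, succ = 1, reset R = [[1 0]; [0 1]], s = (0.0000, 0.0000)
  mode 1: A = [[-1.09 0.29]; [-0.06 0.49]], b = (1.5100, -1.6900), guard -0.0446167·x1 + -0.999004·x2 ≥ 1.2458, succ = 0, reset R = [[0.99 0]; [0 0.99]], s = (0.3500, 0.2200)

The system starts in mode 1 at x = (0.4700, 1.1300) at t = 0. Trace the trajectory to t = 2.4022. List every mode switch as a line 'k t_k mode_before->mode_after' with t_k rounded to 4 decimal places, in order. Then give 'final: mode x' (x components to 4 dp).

Mode 1: guard c·x = 1.2458 hit at Δt = 1.4125 (t = 1.4125), x⁻ = (1.1381, -1.2979) → reset → x⁺ = (1.4767, -1.0649), jump to mode 0
Mode 0: flow for 0.9897 to horizon, guard not reached → x = (2.9857, -0.4087)

1 1.4125 1->0
final: 0 2.9857 -0.4087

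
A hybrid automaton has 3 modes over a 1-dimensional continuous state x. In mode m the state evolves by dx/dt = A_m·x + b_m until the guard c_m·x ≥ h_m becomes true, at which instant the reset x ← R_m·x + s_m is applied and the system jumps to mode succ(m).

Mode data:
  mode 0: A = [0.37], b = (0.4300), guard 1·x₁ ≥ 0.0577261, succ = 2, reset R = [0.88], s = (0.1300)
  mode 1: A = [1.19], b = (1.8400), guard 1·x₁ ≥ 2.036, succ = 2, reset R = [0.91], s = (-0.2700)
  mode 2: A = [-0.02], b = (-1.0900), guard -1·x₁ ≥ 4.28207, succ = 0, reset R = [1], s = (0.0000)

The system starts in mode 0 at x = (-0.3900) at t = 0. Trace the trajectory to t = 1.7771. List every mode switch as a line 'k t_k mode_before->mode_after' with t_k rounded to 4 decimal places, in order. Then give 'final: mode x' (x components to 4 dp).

Mode 0: guard c·x = 0.0577 hit at Δt = 1.2360 (t = 1.2360), x⁻ = (0.0577) → reset → x⁺ = (0.1808), jump to mode 2
Mode 2: flow for 0.5411 to horizon, guard not reached → x = (-0.4078)

1 1.2360 0->2
final: 2 -0.4078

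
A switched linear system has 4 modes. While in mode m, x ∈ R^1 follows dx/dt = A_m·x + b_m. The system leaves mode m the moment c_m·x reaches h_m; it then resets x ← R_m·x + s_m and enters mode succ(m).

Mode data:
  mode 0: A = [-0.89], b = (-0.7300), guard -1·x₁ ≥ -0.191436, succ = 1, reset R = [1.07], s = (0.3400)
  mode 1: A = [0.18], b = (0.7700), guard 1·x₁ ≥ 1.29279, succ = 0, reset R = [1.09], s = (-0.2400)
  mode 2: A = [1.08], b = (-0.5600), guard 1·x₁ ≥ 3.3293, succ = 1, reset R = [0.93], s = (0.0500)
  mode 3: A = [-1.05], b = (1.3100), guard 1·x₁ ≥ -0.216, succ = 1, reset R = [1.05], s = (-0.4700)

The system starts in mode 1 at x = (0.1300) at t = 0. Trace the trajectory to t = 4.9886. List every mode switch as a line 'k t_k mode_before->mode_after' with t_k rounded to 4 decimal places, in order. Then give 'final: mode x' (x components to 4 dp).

1 1.3007 1->0
2 2.0605 0->1
3 2.8615 1->0
4 3.6213 0->1
5 4.4223 1->0
final: 0 0.3816

Mode 1: guard c·x = 1.2928 hit at Δt = 1.3007 (t = 1.3007), x⁻ = (1.2928) → reset → x⁺ = (1.1691), jump to mode 0
Mode 0: guard c·x = -0.1914 hit at Δt = 0.7598 (t = 2.0605), x⁻ = (0.1914) → reset → x⁺ = (0.5448), jump to mode 1
Mode 1: guard c·x = 1.2928 hit at Δt = 0.8010 (t = 2.8615), x⁻ = (1.2928) → reset → x⁺ = (1.1691), jump to mode 0
Mode 0: guard c·x = -0.1914 hit at Δt = 0.7598 (t = 3.6213), x⁻ = (0.1914) → reset → x⁺ = (0.5448), jump to mode 1
Mode 1: guard c·x = 1.2928 hit at Δt = 0.8010 (t = 4.4223), x⁻ = (1.2928) → reset → x⁺ = (1.1691), jump to mode 0
Mode 0: flow for 0.5663 to horizon, guard not reached → x = (0.3816)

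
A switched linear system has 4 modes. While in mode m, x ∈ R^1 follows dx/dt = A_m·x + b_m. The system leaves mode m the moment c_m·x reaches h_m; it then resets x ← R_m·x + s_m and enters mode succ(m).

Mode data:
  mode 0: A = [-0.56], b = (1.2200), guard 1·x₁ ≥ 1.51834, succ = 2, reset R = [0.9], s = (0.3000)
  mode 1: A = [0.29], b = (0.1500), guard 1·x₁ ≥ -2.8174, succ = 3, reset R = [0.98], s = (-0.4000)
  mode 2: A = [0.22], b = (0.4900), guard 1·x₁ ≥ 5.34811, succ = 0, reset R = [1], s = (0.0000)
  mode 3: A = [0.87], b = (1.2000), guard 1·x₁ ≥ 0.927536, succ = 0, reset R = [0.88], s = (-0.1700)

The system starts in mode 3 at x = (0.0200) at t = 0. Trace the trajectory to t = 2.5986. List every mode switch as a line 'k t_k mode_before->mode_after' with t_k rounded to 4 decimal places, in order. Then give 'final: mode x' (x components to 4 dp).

1 0.5746 3->0
2 2.0781 0->2
final: 2 2.1389

Mode 3: guard c·x = 0.9275 hit at Δt = 0.5746 (t = 0.5746), x⁻ = (0.9275) → reset → x⁺ = (0.6462), jump to mode 0
Mode 0: guard c·x = 1.5183 hit at Δt = 1.5035 (t = 2.0781), x⁻ = (1.5183) → reset → x⁺ = (1.6665), jump to mode 2
Mode 2: flow for 0.5205 to horizon, guard not reached → x = (2.1389)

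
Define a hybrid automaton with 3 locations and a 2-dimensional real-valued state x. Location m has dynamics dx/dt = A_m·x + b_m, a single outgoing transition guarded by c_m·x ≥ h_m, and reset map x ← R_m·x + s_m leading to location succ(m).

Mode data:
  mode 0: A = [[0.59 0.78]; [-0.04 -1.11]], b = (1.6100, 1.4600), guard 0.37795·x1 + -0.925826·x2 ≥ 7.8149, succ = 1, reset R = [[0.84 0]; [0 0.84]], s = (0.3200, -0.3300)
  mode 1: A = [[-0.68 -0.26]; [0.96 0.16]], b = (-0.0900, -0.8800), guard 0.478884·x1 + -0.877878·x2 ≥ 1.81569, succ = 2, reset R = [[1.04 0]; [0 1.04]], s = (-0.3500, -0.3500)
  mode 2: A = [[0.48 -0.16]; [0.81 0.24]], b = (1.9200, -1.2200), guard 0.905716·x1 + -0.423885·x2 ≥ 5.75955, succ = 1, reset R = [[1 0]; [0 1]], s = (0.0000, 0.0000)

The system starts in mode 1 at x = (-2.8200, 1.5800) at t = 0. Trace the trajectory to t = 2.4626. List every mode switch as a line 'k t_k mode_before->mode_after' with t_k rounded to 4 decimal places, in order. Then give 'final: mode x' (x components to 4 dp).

Mode 1: guard c·x = 1.8157 hit at Δt = 1.5177 (t = 1.5177), x⁻ = (-0.8494, -2.5316) → reset → x⁺ = (-1.2334, -2.9829), jump to mode 2
Mode 2: flow for 0.9449 to horizon, guard not reached → x = (1.1429, -5.2147)

1 1.5177 1->2
final: 2 1.1429 -5.2147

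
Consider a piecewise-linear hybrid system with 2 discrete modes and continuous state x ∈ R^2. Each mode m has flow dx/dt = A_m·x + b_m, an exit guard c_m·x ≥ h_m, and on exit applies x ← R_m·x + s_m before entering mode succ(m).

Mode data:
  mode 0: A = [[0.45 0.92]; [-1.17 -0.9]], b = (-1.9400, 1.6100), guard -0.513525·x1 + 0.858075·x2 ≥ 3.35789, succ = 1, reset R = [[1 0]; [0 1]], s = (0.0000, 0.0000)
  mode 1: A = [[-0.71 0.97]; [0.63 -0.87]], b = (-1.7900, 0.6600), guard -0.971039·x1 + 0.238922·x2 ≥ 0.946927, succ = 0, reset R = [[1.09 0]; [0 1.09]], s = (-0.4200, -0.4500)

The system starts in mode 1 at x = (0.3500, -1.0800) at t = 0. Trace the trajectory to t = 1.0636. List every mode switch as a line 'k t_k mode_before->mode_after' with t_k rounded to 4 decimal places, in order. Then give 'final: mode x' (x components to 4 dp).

1 0.6750 1->0
final: 0 -2.7709 0.7425

Mode 1: guard c·x = 0.9469 hit at Δt = 0.6750 (t = 0.6750), x⁻ = (-1.0815, -0.4322) → reset → x⁺ = (-1.5988, -0.9211), jump to mode 0
Mode 0: flow for 0.3886 to horizon, guard not reached → x = (-2.7709, 0.7425)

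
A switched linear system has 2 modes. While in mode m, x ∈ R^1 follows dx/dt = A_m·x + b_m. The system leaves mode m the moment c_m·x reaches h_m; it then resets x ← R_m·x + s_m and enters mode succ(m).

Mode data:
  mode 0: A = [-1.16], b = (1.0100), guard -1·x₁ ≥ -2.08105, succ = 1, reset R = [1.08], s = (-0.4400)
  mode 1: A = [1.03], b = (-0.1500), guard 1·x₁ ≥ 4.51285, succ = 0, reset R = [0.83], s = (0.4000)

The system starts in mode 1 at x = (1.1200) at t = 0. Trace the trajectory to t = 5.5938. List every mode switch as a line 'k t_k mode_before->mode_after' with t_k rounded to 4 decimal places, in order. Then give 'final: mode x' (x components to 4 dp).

1 1.4564 1->0
2 2.3145 0->1
3 3.2525 1->0
4 4.1106 0->1
5 5.0486 1->0
final: 0 2.6108

Mode 1: guard c·x = 4.5129 hit at Δt = 1.4564 (t = 1.4564), x⁻ = (4.5128) → reset → x⁺ = (4.1457), jump to mode 0
Mode 0: guard c·x = -2.0810 hit at Δt = 0.8581 (t = 2.3145), x⁻ = (2.0811) → reset → x⁺ = (1.8075), jump to mode 1
Mode 1: guard c·x = 4.5129 hit at Δt = 0.9380 (t = 3.2525), x⁻ = (4.5128) → reset → x⁺ = (4.1457), jump to mode 0
Mode 0: guard c·x = -2.0810 hit at Δt = 0.8581 (t = 4.1106), x⁻ = (2.0810) → reset → x⁺ = (1.8075), jump to mode 1
Mode 1: guard c·x = 4.5129 hit at Δt = 0.9380 (t = 5.0486), x⁻ = (4.5129) → reset → x⁺ = (4.1457), jump to mode 0
Mode 0: flow for 0.5452 to horizon, guard not reached → x = (2.6108)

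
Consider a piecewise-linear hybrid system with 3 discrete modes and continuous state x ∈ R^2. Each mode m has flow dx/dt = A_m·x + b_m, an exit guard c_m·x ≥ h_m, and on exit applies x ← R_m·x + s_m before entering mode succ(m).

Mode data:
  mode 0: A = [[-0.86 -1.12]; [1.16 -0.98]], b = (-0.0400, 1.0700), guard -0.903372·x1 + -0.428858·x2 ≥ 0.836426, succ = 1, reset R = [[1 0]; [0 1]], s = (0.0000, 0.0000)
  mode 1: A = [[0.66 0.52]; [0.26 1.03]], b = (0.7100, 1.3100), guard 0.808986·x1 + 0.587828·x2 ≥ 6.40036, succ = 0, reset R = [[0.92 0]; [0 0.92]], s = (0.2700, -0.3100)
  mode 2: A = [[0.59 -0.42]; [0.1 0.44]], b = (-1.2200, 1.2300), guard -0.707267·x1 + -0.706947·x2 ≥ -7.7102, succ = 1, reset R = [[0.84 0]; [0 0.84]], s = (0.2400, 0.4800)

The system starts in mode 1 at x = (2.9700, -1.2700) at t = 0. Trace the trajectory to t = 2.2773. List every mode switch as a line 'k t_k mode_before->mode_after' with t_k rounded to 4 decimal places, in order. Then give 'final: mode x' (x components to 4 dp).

1 1.1443 1->0
final: 0 0.1556 2.9735

Mode 1: guard c·x = 6.4004 hit at Δt = 1.1443 (t = 1.1443), x⁻ = (7.0674, 1.1618) → reset → x⁺ = (6.7720, 0.7589), jump to mode 0
Mode 0: flow for 1.1330 to horizon, guard not reached → x = (0.1556, 2.9735)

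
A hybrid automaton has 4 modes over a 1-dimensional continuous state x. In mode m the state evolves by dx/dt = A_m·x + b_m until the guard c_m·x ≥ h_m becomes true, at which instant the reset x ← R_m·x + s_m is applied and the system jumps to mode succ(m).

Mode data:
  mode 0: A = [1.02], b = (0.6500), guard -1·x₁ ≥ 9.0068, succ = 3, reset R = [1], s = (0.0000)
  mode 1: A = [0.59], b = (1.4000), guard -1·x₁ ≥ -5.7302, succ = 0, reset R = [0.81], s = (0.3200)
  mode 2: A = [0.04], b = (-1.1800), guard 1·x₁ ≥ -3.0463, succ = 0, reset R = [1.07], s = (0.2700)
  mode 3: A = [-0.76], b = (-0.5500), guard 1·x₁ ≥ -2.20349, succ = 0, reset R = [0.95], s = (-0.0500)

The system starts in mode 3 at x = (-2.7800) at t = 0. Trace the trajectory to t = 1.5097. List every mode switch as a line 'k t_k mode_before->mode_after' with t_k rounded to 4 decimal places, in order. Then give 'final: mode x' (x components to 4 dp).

1 0.4329 3->0
final: 0 -5.1542

Mode 3: guard c·x = -2.2035 hit at Δt = 0.4329 (t = 0.4329), x⁻ = (-2.2035) → reset → x⁺ = (-2.1433), jump to mode 0
Mode 0: flow for 1.0768 to horizon, guard not reached → x = (-5.1542)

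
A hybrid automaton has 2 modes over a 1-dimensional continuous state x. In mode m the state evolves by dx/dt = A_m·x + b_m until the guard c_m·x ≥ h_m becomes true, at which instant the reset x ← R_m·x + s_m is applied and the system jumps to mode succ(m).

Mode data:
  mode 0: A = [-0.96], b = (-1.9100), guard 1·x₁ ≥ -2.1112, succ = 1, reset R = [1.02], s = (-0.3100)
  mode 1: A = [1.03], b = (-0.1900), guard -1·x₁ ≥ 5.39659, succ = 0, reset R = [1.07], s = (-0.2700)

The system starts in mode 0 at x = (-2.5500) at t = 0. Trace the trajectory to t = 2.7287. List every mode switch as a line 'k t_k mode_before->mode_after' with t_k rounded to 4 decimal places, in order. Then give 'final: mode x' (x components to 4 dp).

1 1.5915 0->1
2 2.3154 1->0
final: 0 -4.7163

Mode 0: guard c·x = -2.1112 hit at Δt = 1.5915 (t = 1.5915), x⁻ = (-2.1112) → reset → x⁺ = (-2.4634), jump to mode 1
Mode 1: guard c·x = 5.3966 hit at Δt = 0.7239 (t = 2.3154), x⁻ = (-5.3966) → reset → x⁺ = (-6.0444), jump to mode 0
Mode 0: flow for 0.4133 to horizon, guard not reached → x = (-4.7163)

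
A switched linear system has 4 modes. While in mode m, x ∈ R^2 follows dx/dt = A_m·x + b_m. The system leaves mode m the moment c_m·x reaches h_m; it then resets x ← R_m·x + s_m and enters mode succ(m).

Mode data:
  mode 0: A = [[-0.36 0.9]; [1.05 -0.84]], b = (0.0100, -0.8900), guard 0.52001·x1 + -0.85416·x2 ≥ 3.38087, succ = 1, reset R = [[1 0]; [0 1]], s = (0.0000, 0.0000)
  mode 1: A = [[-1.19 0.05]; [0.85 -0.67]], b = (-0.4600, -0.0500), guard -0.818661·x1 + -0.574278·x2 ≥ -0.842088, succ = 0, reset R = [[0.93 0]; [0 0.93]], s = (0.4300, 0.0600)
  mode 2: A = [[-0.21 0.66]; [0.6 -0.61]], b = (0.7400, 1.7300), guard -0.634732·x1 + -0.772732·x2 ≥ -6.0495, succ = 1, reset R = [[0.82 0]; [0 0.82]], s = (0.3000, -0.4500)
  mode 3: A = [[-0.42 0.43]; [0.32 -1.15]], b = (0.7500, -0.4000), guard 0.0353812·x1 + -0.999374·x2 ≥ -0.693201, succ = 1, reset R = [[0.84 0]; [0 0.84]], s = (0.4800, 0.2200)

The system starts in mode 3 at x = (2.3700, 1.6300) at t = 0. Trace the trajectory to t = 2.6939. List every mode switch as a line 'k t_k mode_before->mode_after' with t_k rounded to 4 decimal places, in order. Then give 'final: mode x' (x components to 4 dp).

Mode 3: guard c·x = -0.6932 hit at Δt = 0.9403 (t = 0.9403), x⁻ = (2.5472, 0.7838) → reset → x⁺ = (2.6196, 0.8784), jump to mode 1
Mode 1: guard c·x = -0.8421 hit at Δt = 1.3131 (t = 2.2534), x⁻ = (0.2830, 1.0629) → reset → x⁺ = (0.6932, 1.0485), jump to mode 0
Mode 0: flow for 0.4405 to horizon, guard not reached → x = (0.9104, 0.7144)

1 0.9403 3->1
2 2.2534 1->0
final: 0 0.9104 0.7144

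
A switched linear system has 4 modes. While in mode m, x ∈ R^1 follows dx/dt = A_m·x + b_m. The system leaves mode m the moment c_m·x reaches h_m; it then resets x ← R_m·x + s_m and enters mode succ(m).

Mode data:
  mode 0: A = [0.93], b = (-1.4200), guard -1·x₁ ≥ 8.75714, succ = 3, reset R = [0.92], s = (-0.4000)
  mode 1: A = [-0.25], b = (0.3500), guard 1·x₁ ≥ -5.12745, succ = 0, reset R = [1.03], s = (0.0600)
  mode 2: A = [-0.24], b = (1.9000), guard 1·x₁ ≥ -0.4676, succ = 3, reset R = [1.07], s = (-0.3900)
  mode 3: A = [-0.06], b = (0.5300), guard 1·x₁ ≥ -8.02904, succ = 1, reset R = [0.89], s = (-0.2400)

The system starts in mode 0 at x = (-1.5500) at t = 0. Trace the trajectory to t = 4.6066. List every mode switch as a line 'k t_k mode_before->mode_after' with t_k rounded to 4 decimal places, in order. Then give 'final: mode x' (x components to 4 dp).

1 1.2975 0->3
2 1.7148 3->1
3 2.9033 1->0
4 3.3563 0->3
5 3.7736 3->1
final: 1 -5.7342

Mode 0: guard c·x = 8.7571 hit at Δt = 1.2975 (t = 1.2975), x⁻ = (-8.7571) → reset → x⁺ = (-8.4566), jump to mode 3
Mode 3: guard c·x = -8.0290 hit at Δt = 0.4173 (t = 1.7148), x⁻ = (-8.0290) → reset → x⁺ = (-7.3858), jump to mode 1
Mode 1: guard c·x = -5.1274 hit at Δt = 1.1885 (t = 2.9033), x⁻ = (-5.1274) → reset → x⁺ = (-5.2213), jump to mode 0
Mode 0: guard c·x = 8.7571 hit at Δt = 0.4530 (t = 3.3563), x⁻ = (-8.7571) → reset → x⁺ = (-8.4566), jump to mode 3
Mode 3: guard c·x = -8.0290 hit at Δt = 0.4173 (t = 3.7736), x⁻ = (-8.0290) → reset → x⁺ = (-7.3858), jump to mode 1
Mode 1: flow for 0.8330 to horizon, guard not reached → x = (-5.7342)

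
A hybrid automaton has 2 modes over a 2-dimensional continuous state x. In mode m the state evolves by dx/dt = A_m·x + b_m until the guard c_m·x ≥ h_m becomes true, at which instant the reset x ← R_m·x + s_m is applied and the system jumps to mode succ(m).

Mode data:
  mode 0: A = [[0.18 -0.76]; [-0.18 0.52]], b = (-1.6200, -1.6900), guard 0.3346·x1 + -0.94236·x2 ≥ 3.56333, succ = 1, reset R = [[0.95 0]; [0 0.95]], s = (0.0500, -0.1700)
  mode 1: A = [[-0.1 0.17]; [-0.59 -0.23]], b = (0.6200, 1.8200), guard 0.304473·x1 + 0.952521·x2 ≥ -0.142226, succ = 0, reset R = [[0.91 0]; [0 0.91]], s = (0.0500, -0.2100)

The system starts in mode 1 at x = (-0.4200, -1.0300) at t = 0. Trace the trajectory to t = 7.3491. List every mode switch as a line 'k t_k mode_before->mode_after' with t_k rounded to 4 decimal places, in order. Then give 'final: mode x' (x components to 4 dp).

1 0.4408 1->0
2 1.8651 0->1
3 3.4270 1->0
4 4.7480 0->1
5 6.3444 1->0
final: 0 -0.0149 -2.9969

Mode 1: guard c·x = -0.1422 hit at Δt = 0.4408 (t = 0.4408), x⁻ = (-0.1745, -0.0935) → reset → x⁺ = (-0.1088, -0.2951), jump to mode 0
Mode 0: guard c·x = 3.5633 hit at Δt = 1.4243 (t = 1.8651), x⁻ = (-0.5038, -3.9602) → reset → x⁺ = (-0.4287, -3.9322), jump to mode 1
Mode 1: guard c·x = -0.1422 hit at Δt = 1.5619 (t = 3.4270), x⁻ = (0.0747, -0.1732) → reset → x⁺ = (0.1179, -0.3676), jump to mode 0
Mode 0: guard c·x = 3.5633 hit at Δt = 1.3211 (t = 4.7480), x⁻ = (-0.1726, -3.8426) → reset → x⁺ = (-0.1140, -3.8204), jump to mode 1
Mode 1: guard c·x = -0.1422 hit at Δt = 1.5964 (t = 6.3444), x⁻ = (0.3542, -0.2625) → reset → x⁺ = (0.3723, -0.4489), jump to mode 0
Mode 0: flow for 1.0047 to horizon, guard not reached → x = (-0.0149, -2.9969)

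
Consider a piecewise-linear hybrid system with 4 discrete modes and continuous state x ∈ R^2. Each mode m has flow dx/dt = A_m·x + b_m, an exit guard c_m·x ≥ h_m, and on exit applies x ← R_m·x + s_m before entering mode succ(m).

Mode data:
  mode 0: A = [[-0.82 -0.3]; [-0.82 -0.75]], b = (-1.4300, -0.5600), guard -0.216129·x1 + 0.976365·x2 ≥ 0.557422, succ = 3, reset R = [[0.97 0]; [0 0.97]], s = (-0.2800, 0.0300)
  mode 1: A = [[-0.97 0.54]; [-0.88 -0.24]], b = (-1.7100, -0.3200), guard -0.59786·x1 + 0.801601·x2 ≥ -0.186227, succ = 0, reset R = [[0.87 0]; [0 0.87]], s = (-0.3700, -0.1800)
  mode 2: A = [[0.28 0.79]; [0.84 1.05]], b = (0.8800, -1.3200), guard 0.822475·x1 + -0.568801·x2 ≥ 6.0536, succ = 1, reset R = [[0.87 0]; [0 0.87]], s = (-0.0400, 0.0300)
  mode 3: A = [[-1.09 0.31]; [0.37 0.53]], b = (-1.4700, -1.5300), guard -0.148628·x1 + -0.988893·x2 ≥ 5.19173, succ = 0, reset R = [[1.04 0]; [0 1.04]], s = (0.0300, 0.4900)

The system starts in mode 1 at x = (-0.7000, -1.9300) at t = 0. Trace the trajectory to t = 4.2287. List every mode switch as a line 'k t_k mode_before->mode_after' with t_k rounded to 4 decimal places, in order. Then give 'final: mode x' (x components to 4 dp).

Mode 1: guard c·x = -0.1862 hit at Δt = 0.5332 (t = 0.5332), x⁻ = (-1.4977, -1.3494) → reset → x⁺ = (-1.6730, -1.3539), jump to mode 0
Mode 0: guard c·x = 0.5574 hit at Δt = 1.4387 (t = 1.9719), x⁻ = (-1.6476, 0.2062) → reset → x⁺ = (-1.8781, 0.2300), jump to mode 3
Mode 3: guard c·x = 5.1917 hit at Δt = 1.5910 (t = 3.5629), x⁻ = (-2.0753, -4.9381) → reset → x⁺ = (-2.1283, -4.6457), jump to mode 0
Mode 0: flow for 0.6658 to horizon, guard not reached → x = (-1.4602, -2.3824)

1 0.5332 1->0
2 1.9719 0->3
3 3.5629 3->0
final: 0 -1.4602 -2.3824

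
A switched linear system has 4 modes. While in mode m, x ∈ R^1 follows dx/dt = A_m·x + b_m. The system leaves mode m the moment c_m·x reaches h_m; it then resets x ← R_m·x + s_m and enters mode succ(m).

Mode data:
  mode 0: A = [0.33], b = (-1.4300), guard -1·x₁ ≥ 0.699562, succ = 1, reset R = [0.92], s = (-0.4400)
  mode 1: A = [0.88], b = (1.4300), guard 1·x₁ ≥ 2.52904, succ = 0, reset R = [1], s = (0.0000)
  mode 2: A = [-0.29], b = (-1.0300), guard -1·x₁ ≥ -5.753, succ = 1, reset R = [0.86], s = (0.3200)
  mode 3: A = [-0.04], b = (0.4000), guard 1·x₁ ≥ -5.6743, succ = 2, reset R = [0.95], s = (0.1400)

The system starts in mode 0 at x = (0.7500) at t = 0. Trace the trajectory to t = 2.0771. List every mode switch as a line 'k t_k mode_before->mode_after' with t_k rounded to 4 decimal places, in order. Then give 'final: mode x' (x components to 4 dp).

1 1.0294 0->1
final: 1 -0.2638

Mode 0: guard c·x = 0.6996 hit at Δt = 1.0294 (t = 1.0294), x⁻ = (-0.6996) → reset → x⁺ = (-1.0836), jump to mode 1
Mode 1: flow for 1.0477 to horizon, guard not reached → x = (-0.2638)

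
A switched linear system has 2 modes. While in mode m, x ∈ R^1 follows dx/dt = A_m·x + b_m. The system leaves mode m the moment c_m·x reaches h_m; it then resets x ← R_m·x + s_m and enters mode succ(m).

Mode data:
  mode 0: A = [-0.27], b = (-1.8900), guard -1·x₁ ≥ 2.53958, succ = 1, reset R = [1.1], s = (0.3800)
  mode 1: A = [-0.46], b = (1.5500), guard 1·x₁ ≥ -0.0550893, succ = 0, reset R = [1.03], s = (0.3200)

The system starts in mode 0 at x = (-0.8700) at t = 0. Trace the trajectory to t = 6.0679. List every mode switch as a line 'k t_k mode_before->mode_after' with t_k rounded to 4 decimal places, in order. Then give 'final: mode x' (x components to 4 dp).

Mode 0: guard c·x = 2.5396 hit at Δt = 1.1776 (t = 1.1776), x⁻ = (-2.5396) → reset → x⁺ = (-2.4135), jump to mode 1
Mode 1: guard c·x = -0.0551 hit at Δt = 1.1390 (t = 2.3166), x⁻ = (-0.0551) → reset → x⁺ = (0.2633), jump to mode 0
Mode 0: guard c·x = 2.5396 hit at Δt = 1.8059 (t = 4.1225), x⁻ = (-2.5396) → reset → x⁺ = (-2.4135), jump to mode 1
Mode 1: guard c·x = -0.0551 hit at Δt = 1.1390 (t = 5.2615), x⁻ = (-0.0551) → reset → x⁺ = (0.2633), jump to mode 0
Mode 0: flow for 0.8064 to horizon, guard not reached → x = (-1.1579)

1 1.1776 0->1
2 2.3166 1->0
3 4.1225 0->1
4 5.2615 1->0
final: 0 -1.1579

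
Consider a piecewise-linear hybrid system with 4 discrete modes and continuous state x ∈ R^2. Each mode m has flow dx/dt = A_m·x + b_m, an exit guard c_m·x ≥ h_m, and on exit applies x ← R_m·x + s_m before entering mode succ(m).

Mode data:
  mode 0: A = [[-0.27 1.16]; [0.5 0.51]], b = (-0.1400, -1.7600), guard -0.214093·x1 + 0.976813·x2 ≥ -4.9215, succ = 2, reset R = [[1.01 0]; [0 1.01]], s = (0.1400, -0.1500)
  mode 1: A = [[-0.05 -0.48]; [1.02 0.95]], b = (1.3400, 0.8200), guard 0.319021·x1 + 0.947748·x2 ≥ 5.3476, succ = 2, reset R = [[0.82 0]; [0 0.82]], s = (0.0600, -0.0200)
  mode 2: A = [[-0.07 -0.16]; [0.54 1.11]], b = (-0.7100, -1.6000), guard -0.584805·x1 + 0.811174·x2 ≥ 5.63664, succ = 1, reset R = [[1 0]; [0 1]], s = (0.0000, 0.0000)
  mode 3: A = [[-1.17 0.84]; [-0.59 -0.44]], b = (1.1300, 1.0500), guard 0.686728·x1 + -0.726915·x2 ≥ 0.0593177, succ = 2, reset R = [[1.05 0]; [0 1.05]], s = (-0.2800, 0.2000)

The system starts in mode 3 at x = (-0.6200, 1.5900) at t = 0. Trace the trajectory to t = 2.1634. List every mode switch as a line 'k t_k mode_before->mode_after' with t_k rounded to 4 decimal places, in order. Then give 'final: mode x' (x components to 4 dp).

1 1.3923 3->2
final: 2 0.5113 2.6556

Mode 3: guard c·x = 0.0593 hit at Δt = 1.3923 (t = 1.3923), x⁻ = (1.5735, 1.4049) → reset → x⁺ = (1.3722, 1.6752), jump to mode 2
Mode 2: flow for 0.7711 to horizon, guard not reached → x = (0.5113, 2.6556)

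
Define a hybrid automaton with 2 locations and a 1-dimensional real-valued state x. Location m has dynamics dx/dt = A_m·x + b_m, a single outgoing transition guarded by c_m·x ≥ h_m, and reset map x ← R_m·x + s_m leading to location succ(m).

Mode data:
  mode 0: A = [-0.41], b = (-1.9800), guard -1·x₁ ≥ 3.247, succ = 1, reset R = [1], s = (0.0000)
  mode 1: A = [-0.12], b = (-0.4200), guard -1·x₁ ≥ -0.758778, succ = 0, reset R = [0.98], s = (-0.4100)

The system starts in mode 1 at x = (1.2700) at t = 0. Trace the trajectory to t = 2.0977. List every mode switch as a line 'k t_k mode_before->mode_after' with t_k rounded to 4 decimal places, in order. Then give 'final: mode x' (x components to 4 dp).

Mode 1: guard c·x = -0.7588 hit at Δt = 0.9447 (t = 0.9447), x⁻ = (0.7588) → reset → x⁺ = (0.3336), jump to mode 0
Mode 0: flow for 1.1530 to horizon, guard not reached → x = (-1.6113)

1 0.9447 1->0
final: 0 -1.6113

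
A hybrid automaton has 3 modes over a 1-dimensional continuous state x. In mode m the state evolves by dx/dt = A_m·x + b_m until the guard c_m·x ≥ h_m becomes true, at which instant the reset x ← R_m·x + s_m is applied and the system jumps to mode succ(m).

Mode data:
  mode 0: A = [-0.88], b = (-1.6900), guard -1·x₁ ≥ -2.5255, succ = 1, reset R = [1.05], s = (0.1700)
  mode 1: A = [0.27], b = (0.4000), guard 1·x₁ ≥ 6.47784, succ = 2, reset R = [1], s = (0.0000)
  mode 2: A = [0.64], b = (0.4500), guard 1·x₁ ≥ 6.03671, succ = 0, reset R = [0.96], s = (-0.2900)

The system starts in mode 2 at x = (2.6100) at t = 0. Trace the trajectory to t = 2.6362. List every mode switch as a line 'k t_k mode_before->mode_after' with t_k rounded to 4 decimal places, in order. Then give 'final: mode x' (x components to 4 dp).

Mode 2: guard c·x = 6.0367 hit at Δt = 1.1096 (t = 1.1096), x⁻ = (6.0367) → reset → x⁺ = (5.5052), jump to mode 0
Mode 0: guard c·x = -2.5255 hit at Δt = 0.5829 (t = 1.6925), x⁻ = (2.5255) → reset → x⁺ = (2.8218), jump to mode 1
Mode 1: flow for 0.9437 to horizon, guard not reached → x = (4.0706)

1 1.1096 2->0
2 1.6925 0->1
final: 1 4.0706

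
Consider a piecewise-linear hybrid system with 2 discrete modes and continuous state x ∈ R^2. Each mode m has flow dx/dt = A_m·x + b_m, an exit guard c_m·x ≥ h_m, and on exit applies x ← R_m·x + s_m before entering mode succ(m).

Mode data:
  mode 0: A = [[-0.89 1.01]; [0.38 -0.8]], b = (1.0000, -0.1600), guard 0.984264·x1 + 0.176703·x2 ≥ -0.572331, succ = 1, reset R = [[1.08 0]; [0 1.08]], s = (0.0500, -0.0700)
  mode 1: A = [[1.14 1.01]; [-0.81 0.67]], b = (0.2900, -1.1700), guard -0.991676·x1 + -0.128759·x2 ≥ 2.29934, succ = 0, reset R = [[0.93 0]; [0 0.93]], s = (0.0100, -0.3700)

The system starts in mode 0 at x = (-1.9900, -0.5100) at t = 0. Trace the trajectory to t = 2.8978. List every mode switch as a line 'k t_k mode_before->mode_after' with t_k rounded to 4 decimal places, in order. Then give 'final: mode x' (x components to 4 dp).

Mode 0: guard c·x = -0.5723 hit at Δt = 1.1169 (t = 1.1169), x⁻ = (-0.4727, -0.6060) → reset → x⁺ = (-0.4605, -0.7245), jump to mode 1
Mode 1: guard c·x = 2.2993 hit at Δt = 0.7642 (t = 1.8811), x⁻ = (-2.1202, -1.5283) → reset → x⁺ = (-1.9618, -1.7913), jump to mode 0
Mode 0: flow for 1.0167 to horizon, guard not reached → x = (-1.1379, -1.2956)

1 1.1169 0->1
2 1.8811 1->0
final: 0 -1.1379 -1.2956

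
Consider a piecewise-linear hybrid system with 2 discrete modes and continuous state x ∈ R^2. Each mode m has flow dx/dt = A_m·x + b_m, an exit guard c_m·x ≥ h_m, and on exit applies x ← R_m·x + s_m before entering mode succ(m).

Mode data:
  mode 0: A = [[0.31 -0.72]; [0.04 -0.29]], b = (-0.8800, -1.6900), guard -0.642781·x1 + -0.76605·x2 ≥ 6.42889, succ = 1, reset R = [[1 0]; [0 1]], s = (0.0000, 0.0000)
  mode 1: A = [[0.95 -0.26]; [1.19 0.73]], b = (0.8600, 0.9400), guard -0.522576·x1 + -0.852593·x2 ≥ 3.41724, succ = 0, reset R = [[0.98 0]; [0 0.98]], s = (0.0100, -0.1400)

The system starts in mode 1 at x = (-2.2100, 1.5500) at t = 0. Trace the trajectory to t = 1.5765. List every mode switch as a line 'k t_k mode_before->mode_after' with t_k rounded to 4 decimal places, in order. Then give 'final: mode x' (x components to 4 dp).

1 1.0314 1->0
final: 0 -5.3633 -1.9816

Mode 1: guard c·x = 3.4172 hit at Δt = 1.0314 (t = 1.0314), x⁻ = (-4.7679, -1.0857) → reset → x⁺ = (-4.6626, -1.2040), jump to mode 0
Mode 0: flow for 0.5451 to horizon, guard not reached → x = (-5.3633, -1.9816)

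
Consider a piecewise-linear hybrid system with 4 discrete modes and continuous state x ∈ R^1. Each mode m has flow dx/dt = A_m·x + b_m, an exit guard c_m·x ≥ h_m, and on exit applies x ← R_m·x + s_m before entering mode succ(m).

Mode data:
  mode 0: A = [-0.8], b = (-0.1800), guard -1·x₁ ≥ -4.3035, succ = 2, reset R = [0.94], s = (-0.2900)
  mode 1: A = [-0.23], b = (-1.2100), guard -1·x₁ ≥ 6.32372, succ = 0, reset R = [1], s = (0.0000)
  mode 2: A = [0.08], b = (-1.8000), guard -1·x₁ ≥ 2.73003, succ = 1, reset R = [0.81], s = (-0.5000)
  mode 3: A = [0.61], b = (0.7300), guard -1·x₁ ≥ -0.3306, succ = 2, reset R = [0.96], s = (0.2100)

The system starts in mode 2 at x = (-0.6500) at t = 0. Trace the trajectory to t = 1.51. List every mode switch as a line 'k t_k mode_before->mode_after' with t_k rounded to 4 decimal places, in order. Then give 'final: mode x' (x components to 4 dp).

1 1.0755 2->1
final: 1 -2.9538

Mode 2: guard c·x = 2.7300 hit at Δt = 1.0755 (t = 1.0755), x⁻ = (-2.7300) → reset → x⁺ = (-2.7113), jump to mode 1
Mode 1: flow for 0.4345 to horizon, guard not reached → x = (-2.9538)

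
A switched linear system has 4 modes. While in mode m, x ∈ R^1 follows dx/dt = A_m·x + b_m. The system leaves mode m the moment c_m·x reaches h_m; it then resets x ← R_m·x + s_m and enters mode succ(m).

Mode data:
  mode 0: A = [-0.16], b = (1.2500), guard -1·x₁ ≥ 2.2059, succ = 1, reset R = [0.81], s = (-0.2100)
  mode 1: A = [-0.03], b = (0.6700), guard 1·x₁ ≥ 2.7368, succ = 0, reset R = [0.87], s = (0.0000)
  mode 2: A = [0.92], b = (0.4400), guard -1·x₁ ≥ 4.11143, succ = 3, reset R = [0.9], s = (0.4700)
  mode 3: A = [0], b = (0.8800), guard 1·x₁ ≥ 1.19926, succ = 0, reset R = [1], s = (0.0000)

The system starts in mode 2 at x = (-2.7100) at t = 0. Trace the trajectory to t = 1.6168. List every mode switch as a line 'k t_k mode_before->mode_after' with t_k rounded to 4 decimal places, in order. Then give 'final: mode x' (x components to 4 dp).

1 0.5297 2->3
final: 3 -2.2736

Mode 2: guard c·x = 4.1114 hit at Δt = 0.5297 (t = 0.5297), x⁻ = (-4.1114) → reset → x⁺ = (-3.2303), jump to mode 3
Mode 3: flow for 1.0871 to horizon, guard not reached → x = (-2.2736)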